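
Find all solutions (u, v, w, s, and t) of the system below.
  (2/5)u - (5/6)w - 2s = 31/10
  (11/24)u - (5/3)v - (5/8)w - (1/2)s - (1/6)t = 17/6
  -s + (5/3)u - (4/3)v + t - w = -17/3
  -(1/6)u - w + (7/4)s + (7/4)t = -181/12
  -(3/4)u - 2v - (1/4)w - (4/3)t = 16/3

no solution

Row-reduce:
R1 ← R1 / (2/5).
R2 ← R2 − 11/24·R1.
R3 ← R3 − 5/3·R1.
R4 ← R4 + 1/6·R1.
R5 ← R5 + 3/4·R1.
R2 ← R2 / (-5/3).
R3 ← R3 + 4/3·R2.
R5 ← R5 + 2·R2.
R3 ← R3 / (53/24).
R1 ← R1 + 25/12·R3.
R2 ← R2 + 19/96·R3.
R4 ← R4 + 97/72·R3.
R5 ← R5 + 53/24·R3.
R4 ← R4 / (4787/1060).
R1 ← R1 − 30/53·R4.
R2 ← R2 + 579/1060·R4.
R3 ← R3 − 708/265·R4.
Row 5 reduces to 0 = -6, a contradiction. The system is inconsistent.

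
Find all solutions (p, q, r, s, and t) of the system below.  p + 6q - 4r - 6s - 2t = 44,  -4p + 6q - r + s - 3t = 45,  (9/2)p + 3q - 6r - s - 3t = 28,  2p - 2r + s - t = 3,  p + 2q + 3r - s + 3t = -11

infinitely many solutions

Row-reduce:
R2 ← R2 + 4·R1.
R3 ← R3 − 9/2·R1.
R4 ← R4 − 2·R1.
R5 ← R5 − 1·R1.
R2 ← R2 / (30).
R1 ← R1 − 6·R2.
R3 ← R3 + 24·R2.
R4 ← R4 + 12·R2.
R5 ← R5 + 4·R2.
R3 ← R3 / (-8/5).
R1 ← R1 + 3/5·R3.
R2 ← R2 + 17/30·R3.
R4 ← R4 + 4/5·R3.
R5 ← R5 − 71/15·R3.
Swap R4 and R5.
R4 ← R4 / (293/12).
R1 ← R1 + 17/4·R4.
R2 ← R2 + 83/24·R4.
R3 ← R3 + 19/4·R4.
Rank is 4 with 5 unknowns, leaving t free.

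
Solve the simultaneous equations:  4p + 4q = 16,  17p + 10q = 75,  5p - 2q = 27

Row-reduce the augmented matrix:
R1 ← R1 / (4).
R2 ← R2 − 17·R1.
R3 ← R3 − 5·R1.
R2 ← R2 / (-7).
R1 ← R1 − 1·R2.
R3 ← R3 + 7·R2.
R3 reduces to 0 = 0, so the extra equation is consistent.
Reading off the reduced rows gives p = 5, q = -1.

p = 5, q = -1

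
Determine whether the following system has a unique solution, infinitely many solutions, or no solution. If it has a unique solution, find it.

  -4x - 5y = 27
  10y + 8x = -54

infinitely many solutions

Row-reduce:
R1 ← R1 / (-4).
R2 ← R2 − 8·R1.
Rank is 1 with 2 unknowns, leaving y free.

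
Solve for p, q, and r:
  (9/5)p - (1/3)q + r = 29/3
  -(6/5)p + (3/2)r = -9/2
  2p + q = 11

Row-reduce the augmented matrix:
R1 ← R1 / (9/5).
R2 ← R2 + 6/5·R1.
R3 ← R3 − 2·R1.
R2 ← R2 / (-2/9).
R1 ← R1 + 5/27·R2.
R3 ← R3 − 37/27·R2.
R3 ← R3 / (49/4).
R1 ← R1 + 5/4·R3.
R2 ← R2 + 39/4·R3.
Reading off the reduced rows gives p = 5, q = 1, r = 1.

p = 5, q = 1, r = 1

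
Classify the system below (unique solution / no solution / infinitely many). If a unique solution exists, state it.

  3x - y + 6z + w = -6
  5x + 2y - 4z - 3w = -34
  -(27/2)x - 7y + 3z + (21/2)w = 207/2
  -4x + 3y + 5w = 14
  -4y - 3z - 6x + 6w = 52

no solution

Row-reduce:
R1 ← R1 / (3).
R2 ← R2 − 5·R1.
R3 ← R3 + 27/2·R1.
R4 ← R4 + 4·R1.
R5 ← R5 + 6·R1.
R2 ← R2 / (11/3).
R1 ← R1 + 1/3·R2.
R3 ← R3 + 23/2·R2.
R4 ← R4 − 5/3·R2.
R5 ← R5 + 6·R2.
R3 ← R3 / (-153/11).
R1 ← R1 − 8/11·R3.
R2 ← R2 + 42/11·R3.
R4 ← R4 − 158/11·R3.
R5 ← R5 + 153/11·R3.
R4 ← R4 / (1351/153).
R1 ← R1 + 11/153·R4.
R2 ← R2 + 70/51·R4.
R3 ← R3 + 4/153·R4.
Row 5 reduces to 0 = -1/2, a contradiction. The system is inconsistent.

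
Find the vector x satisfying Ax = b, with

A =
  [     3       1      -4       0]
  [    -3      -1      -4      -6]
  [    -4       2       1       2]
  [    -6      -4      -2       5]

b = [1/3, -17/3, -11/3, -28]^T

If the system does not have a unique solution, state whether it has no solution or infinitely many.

x_1 = 5/3, x_2 = 2, x_3 = 5/3, x_4 = -4/3

Row-reduce the augmented matrix:
R1 ← R1 / (3).
R2 ← R2 + 3·R1.
R3 ← R3 + 4·R1.
R4 ← R4 + 6·R1.
Swap R2 and R3.
R2 ← R2 / (10/3).
R1 ← R1 − 1/3·R2.
R4 ← R4 + 2·R2.
R3 ← R3 / (-8).
R1 ← R1 + 9/10·R3.
R2 ← R2 + 13/10·R3.
R4 ← R4 + 63/5·R3.
R4 ← R4 / (313/20).
R1 ← R1 − 19/40·R4.
R2 ← R2 − 63/40·R4.
R3 ← R3 − 3/4·R4.
Reading off the reduced rows gives x_1 = 5/3, x_2 = 2, x_3 = 5/3, x_4 = -4/3.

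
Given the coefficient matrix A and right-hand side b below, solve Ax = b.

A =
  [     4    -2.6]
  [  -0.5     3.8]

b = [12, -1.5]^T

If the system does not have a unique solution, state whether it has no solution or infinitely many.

Row-reduce the augmented matrix:
R1 ← R1 / (4).
R2 ← R2 + 1/2·R1.
R2 ← R2 / (139/40).
R1 ← R1 + 13/20·R2.
Reading off the reduced rows gives x_1 = 3, x_2 = 0.

x_1 = 3, x_2 = 0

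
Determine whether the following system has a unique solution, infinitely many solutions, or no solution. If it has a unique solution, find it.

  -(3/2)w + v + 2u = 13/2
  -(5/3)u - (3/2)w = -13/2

infinitely many solutions

Row-reduce:
R1 ← R1 / (2).
R2 ← R2 + 5/3·R1.
R2 ← R2 / (5/6).
R1 ← R1 − 1/2·R2.
Rank is 2 with 3 unknowns, leaving w free.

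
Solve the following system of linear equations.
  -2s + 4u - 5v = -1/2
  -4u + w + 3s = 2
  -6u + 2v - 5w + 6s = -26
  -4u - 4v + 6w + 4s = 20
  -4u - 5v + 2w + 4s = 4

no solution

Row-reduce:
R1 ← R1 / (4).
R2 ← R2 + 4·R1.
R3 ← R3 + 6·R1.
R4 ← R4 + 4·R1.
R5 ← R5 + 4·R1.
R2 ← R2 / (-5).
R1 ← R1 + 5/4·R2.
R3 ← R3 + 11/2·R2.
R4 ← R4 + 9·R2.
R5 ← R5 + 10·R2.
R3 ← R3 / (-61/10).
R1 ← R1 + 1/4·R3.
R2 ← R2 + 1/5·R3.
R4 ← R4 − 21/5·R3.
R4 ← R4 / (92/61).
R1 ← R1 + 101/122·R4.
R2 ← R2 + 16/61·R4.
R3 ← R3 + 19/61·R4.
Row 5 reduces to 0 = 1/2, a contradiction. The system is inconsistent.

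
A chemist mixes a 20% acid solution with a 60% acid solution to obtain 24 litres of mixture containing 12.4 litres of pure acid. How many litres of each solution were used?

litres of solution A: 5, litres of solution B: 19

Let a = litres of solution A, b = litres of solution B.
  a + b = 24
  (1/5)a + (3/5)b = 62/5
Row-reduce the augmented matrix:
R2 ← R2 − 1/5·R1.
R2 ← R2 / (2/5).
R1 ← R1 − 1·R2.
Reading off the reduced rows gives a = 5, b = 19.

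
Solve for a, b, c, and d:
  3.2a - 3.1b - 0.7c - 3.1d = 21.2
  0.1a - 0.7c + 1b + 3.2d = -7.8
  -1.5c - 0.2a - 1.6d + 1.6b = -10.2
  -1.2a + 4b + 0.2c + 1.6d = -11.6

a = 6, b = -1, c = 6, d = -1

Row-reduce the augmented matrix:
R1 ← R1 / (16/5).
R2 ← R2 − 1/10·R1.
R3 ← R3 + 1/5·R1.
R4 ← R4 + 6/5·R1.
R2 ← R2 / (351/320).
R1 ← R1 + 31/32·R2.
R3 ← R3 − 45/32·R2.
R4 ← R4 − 227/80·R2.
R3 ← R3 / (-263/390).
R1 ← R1 + 287/351·R3.
R2 ← R2 + 217/351·R3.
R4 ← R4 − 2969/1755·R3.
R4 ← R4 / (-274508/11835).
R1 ← R1 − 21878/2367·R4.
R2 ← R2 − 20179/2367·R4.
R3 ← R3 − 2348/263·R4.
Reading off the reduced rows gives a = 6, b = -1, c = 6, d = -1.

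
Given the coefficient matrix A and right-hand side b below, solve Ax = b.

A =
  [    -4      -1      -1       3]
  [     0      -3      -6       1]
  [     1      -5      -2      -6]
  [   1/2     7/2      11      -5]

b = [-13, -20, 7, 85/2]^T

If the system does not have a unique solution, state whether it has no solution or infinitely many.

no solution

Row-reduce:
R1 ← R1 / (-4).
R3 ← R3 − 1·R1.
R4 ← R4 − 1/2·R1.
R2 ← R2 / (-3).
R1 ← R1 − 1/4·R2.
R3 ← R3 + 21/4·R2.
R4 ← R4 − 27/8·R2.
R3 ← R3 / (33/4).
R1 ← R1 + 1/4·R3.
R2 ← R2 − 2·R3.
R4 ← R4 − 33/8·R3.
Row 4 reduces to 0 = -1, a contradiction. The system is inconsistent.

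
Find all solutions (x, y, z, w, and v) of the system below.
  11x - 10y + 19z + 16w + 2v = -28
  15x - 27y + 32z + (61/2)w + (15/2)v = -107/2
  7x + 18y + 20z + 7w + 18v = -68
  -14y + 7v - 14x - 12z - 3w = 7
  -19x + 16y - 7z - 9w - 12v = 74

no solution

Row-reduce:
R1 ← R1 / (11).
R2 ← R2 − 15·R1.
R3 ← R3 − 7·R1.
R4 ← R4 + 14·R1.
R5 ← R5 + 19·R1.
R2 ← R2 / (-147/11).
R1 ← R1 + 10/11·R2.
R3 ← R3 − 268/11·R2.
R4 ← R4 + 294/11·R2.
R5 ← R5 + 14/11·R2.
R3 ← R3 / (2795/147).
R1 ← R1 − 193/147·R3.
R2 ← R2 + 67/147·R3.
R5 ← R5 − 530/21·R3.
Swap R4 and R5.
R4 ← R4 / (44/43).
R1 ← R1 + 2/215·R4.
R2 ← R2 + 149/430·R4.
R3 ← R3 − 143/215·R4.
Row 5 reduces to 0 = 2, a contradiction. The system is inconsistent.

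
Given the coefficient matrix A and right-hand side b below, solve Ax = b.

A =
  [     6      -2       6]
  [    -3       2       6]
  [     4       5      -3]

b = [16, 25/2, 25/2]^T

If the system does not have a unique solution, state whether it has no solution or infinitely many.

Row-reduce the augmented matrix:
R1 ← R1 / (6).
R2 ← R2 + 3·R1.
R3 ← R3 − 4·R1.
R1 ← R1 + 1/3·R2.
R3 ← R3 − 19/3·R2.
R3 ← R3 / (-64).
R1 ← R1 − 4·R3.
R2 ← R2 − 9·R3.
Reading off the reduced rows gives x_1 = 3/2, x_2 = 5/2, x_3 = 2.

x_1 = 3/2, x_2 = 5/2, x_3 = 2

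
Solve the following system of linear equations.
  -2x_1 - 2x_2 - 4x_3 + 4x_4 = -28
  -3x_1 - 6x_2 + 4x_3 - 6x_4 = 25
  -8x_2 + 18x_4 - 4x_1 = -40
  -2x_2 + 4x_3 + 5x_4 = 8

Row-reduce:
R1 ← R1 / (-2).
R2 ← R2 + 3·R1.
R3 ← R3 + 4·R1.
R2 ← R2 / (-3).
R1 ← R1 − 1·R2.
R3 ← R3 + 4·R2.
R4 ← R4 + 2·R2.
R3 ← R3 / (-16/3).
R1 ← R1 − 16/3·R3.
R2 ← R2 + 10/3·R3.
R4 ← R4 + 8/3·R3.
Rank is 3 with 4 unknowns, leaving x_4 free.

infinitely many solutions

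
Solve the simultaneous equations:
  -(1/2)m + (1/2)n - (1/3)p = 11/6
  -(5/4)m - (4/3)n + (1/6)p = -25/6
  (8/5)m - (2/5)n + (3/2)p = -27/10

m = 0, n = 3, p = -1

Row-reduce the augmented matrix:
R1 ← R1 / (-1/2).
R2 ← R2 + 5/4·R1.
R3 ← R3 − 8/5·R1.
R2 ← R2 / (-31/12).
R1 ← R1 + 1·R2.
R3 ← R3 − 6/5·R2.
R3 ← R3 / (167/186).
R1 ← R1 − 26/93·R3.
R2 ← R2 + 12/31·R3.
Reading off the reduced rows gives m = 0, n = 3, p = -1.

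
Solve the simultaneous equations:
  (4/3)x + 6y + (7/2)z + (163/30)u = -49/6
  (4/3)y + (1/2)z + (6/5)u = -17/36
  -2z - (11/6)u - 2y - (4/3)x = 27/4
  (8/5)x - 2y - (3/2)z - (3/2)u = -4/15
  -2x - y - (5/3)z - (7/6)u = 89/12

x = -9/4, y = -5/3, z = -5/2, u = 5/2

Row-reduce the augmented matrix:
R1 ← R1 / (4/3).
R3 ← R3 + 4/3·R1.
R4 ← R4 − 8/5·R1.
R5 ← R5 + 2·R1.
R2 ← R2 / (4/3).
R1 ← R1 − 9/2·R2.
R3 ← R3 − 4·R2.
R4 ← R4 + 46/5·R2.
R5 ← R5 − 8·R2.
Swap R3 and R4.
R3 ← R3 / (-9/4).
R1 ← R1 − 15/16·R3.
R2 ← R2 − 3/8·R3.
R5 ← R5 − 7/12·R3.
Swap R4 and R5.
R4 ← R4 / (-403/2700).
R1 ← R1 − 2/15·R4.
R2 ← R2 − 283/300·R4.
R3 ← R3 + 26/225·R4.
R5 reduces to 0 = 0, so the extra equation is consistent.
Reading off the reduced rows gives x = -9/4, y = -5/3, z = -5/2, u = 5/2.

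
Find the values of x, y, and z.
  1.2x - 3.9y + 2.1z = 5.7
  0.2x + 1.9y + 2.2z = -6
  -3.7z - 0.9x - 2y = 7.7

x = 0, y = -2, z = -1

Row-reduce the augmented matrix:
R1 ← R1 / (6/5).
R2 ← R2 − 1/5·R1.
R3 ← R3 + 9/10·R1.
R2 ← R2 / (51/20).
R1 ← R1 + 13/4·R2.
R3 ← R3 + 197/40·R2.
R3 ← R3 / (1477/1020).
R1 ← R1 − 419/102·R3.
R2 ← R2 − 37/51·R3.
Reading off the reduced rows gives x = 0, y = -2, z = -1.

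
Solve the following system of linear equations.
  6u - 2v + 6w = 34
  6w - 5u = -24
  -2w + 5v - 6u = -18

Row-reduce the augmented matrix:
R1 ← R1 / (6).
R2 ← R2 + 5·R1.
R3 ← R3 + 6·R1.
R2 ← R2 / (-5/3).
R1 ← R1 + 1/3·R2.
R3 ← R3 − 3·R2.
R3 ← R3 / (119/5).
R1 ← R1 + 6/5·R3.
R2 ← R2 + 33/5·R3.
Reading off the reduced rows gives u = 6, v = 4, w = 1.

u = 6, v = 4, w = 1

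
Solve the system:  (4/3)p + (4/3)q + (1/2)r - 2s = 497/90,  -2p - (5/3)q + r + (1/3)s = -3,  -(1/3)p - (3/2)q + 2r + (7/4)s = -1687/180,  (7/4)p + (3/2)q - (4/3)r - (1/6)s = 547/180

Row-reduce the augmented matrix:
R1 ← R1 / (4/3).
R2 ← R2 + 2·R1.
R3 ← R3 + 1/3·R1.
R4 ← R4 − 7/4·R1.
R2 ← R2 / (1/3).
R1 ← R1 − 1·R2.
R3 ← R3 + 7/6·R2.
R4 ← R4 + 1/4·R2.
R3 ← R3 / (33/4).
R1 ← R1 + 39/8·R3.
R2 ← R2 − 21/4·R3.
R4 ← R4 + 65/96·R3.
R4 ← R4 / (-1949/9504).
R1 ← R1 − 455/264·R4.
R2 ← R2 + 377/132·R4.
R3 ← R3 + 97/99·R4.
Reading off the reduced rows gives p = -1/3, q = 3/5, r = -5/3, s = -3.

p = -1/3, q = 3/5, r = -5/3, s = -3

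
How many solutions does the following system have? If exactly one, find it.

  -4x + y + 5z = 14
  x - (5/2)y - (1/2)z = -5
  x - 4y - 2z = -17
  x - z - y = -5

Row-reduce:
R1 ← R1 / (-4).
R2 ← R2 − 1·R1.
R3 ← R3 − 1·R1.
R4 ← R4 − 1·R1.
R2 ← R2 / (-9/4).
R1 ← R1 + 1/4·R2.
R3 ← R3 + 15/4·R2.
R4 ← R4 + 3/4·R2.
R3 ← R3 / (-2).
R1 ← R1 + 4/3·R3.
R2 ← R2 + 1/3·R3.
Row 4 reduces to 0 = -1, a contradiction. The system is inconsistent.

no solution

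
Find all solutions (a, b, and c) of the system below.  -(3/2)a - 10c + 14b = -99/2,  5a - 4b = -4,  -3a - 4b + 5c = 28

no solution

Row-reduce:
R1 ← R1 / (-3/2).
R2 ← R2 − 5·R1.
R3 ← R3 + 3·R1.
R2 ← R2 / (128/3).
R1 ← R1 + 28/3·R2.
R3 ← R3 + 32·R2.
Row 3 reduces to 0 = 1/4, a contradiction. The system is inconsistent.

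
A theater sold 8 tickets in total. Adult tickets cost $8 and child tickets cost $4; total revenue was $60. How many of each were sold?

adult tickets: 7, child tickets: 1

Let a = adult tickets, c = child tickets.
  a + c = 8
  8a + 4c = 60
From equation 1: a = 8 − c.
Substitute into equation 2 and solve: c = 1.
Then a = 7.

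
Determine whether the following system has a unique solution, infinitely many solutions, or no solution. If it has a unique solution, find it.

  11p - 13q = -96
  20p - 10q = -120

Row-reduce the augmented matrix:
R1 ← R1 / (11).
R2 ← R2 − 20·R1.
R2 ← R2 / (150/11).
R1 ← R1 + 13/11·R2.
Reading off the reduced rows gives p = -4, q = 4.

p = -4, q = 4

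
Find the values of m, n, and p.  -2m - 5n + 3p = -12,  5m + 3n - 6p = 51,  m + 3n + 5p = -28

m = 6, n = -3, p = -5

Row-reduce the augmented matrix:
R1 ← R1 / (-2).
R2 ← R2 − 5·R1.
R3 ← R3 − 1·R1.
R2 ← R2 / (-19/2).
R1 ← R1 − 5/2·R2.
R3 ← R3 − 1/2·R2.
R3 ← R3 / (125/19).
R1 ← R1 + 21/19·R3.
R2 ← R2 + 3/19·R3.
Reading off the reduced rows gives m = 6, n = -3, p = -5.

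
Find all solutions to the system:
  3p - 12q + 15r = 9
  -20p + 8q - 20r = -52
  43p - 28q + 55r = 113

Row-reduce:
R1 ← R1 / (3).
R2 ← R2 + 20·R1.
R3 ← R3 − 43·R1.
R2 ← R2 / (-72).
R1 ← R1 + 4·R2.
R3 ← R3 − 144·R2.
Rank is 2 with 3 unknowns, leaving r free.

infinitely many solutions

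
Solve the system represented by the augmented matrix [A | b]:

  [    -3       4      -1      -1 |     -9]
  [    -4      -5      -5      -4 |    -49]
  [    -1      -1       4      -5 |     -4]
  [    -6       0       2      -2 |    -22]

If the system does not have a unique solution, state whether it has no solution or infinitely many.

Row-reduce the augmented matrix:
R1 ← R1 / (-3).
R2 ← R2 + 4·R1.
R3 ← R3 + 1·R1.
R4 ← R4 + 6·R1.
R2 ← R2 / (-31/3).
R1 ← R1 + 4/3·R2.
R3 ← R3 + 7/3·R2.
R4 ← R4 + 8·R2.
R3 ← R3 / (160/31).
R1 ← R1 − 25/31·R3.
R2 ← R2 − 11/31·R3.
R4 ← R4 − 212/31·R3.
R4 ← R4 / (149/20).
R1 ← R1 − 21/16·R4.
R2 ← R2 − 43/80·R4.
R3 ← R3 + 63/80·R4.
Reading off the reduced rows gives x_1 = 4, x_2 = 2, x_3 = 3, x_4 = 2.

x_1 = 4, x_2 = 2, x_3 = 3, x_4 = 2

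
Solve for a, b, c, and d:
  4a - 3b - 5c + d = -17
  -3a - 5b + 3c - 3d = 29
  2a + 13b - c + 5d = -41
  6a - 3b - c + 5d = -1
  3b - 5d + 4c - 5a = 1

Row-reduce the augmented matrix:
R1 ← R1 / (4).
R2 ← R2 + 3·R1.
R3 ← R3 − 2·R1.
R4 ← R4 − 6·R1.
R5 ← R5 + 5·R1.
R2 ← R2 / (-29/4).
R1 ← R1 + 3/4·R2.
R3 ← R3 − 29/2·R2.
R4 ← R4 − 3/2·R2.
R5 ← R5 + 3/4·R2.
Swap R3 and R4.
R3 ← R3 / (184/29).
R1 ← R1 + 34/29·R3.
R2 ← R2 − 3/29·R3.
R5 ← R5 + 63/29·R3.
Swap R4 and R5.
R4 ← R4 / (-57/23).
R1 ← R1 − 24/23·R4.
R2 ← R2 − 6/23·R4.
R3 ← R3 − 11/23·R4.
R5 reduces to 0 = 0, so the extra equation is consistent.
Reading off the reduced rows gives a = -6, b = -4, c = 2, d = 5.

a = -6, b = -4, c = 2, d = 5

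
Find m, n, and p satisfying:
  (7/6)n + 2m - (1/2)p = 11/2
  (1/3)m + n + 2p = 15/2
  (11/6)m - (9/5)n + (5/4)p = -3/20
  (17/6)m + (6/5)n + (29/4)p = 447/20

m = 3/2, n = 3, p = 2

Row-reduce the augmented matrix:
R1 ← R1 / (2).
R2 ← R2 − 1/3·R1.
R3 ← R3 − 11/6·R1.
R4 ← R4 − 17/6·R1.
R2 ← R2 / (29/36).
R1 ← R1 − 7/12·R2.
R3 ← R3 + 1033/360·R2.
R4 ← R4 + 163/360·R2.
R3 ← R3 / (1059/116).
R1 ← R1 + 51/29·R3.
R2 ← R2 − 75/29·R3.
R4 ← R4 − 1059/116·R3.
R4 reduces to 0 = 0, so the extra equation is consistent.
Reading off the reduced rows gives m = 3/2, n = 3, p = 2.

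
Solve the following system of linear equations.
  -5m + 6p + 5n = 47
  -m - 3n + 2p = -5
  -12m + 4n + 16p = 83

no solution

Row-reduce:
R1 ← R1 / (-5).
R2 ← R2 + 1·R1.
R3 ← R3 + 12·R1.
R2 ← R2 / (-4).
R1 ← R1 + 1·R2.
R3 ← R3 + 8·R2.
Row 3 reduces to 0 = -1, a contradiction. The system is inconsistent.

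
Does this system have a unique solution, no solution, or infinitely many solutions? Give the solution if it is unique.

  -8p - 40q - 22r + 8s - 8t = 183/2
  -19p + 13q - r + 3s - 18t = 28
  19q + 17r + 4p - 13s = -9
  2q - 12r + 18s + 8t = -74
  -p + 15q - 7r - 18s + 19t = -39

no solution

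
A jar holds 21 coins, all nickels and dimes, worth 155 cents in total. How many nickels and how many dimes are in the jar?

nickels: 11, dimes: 10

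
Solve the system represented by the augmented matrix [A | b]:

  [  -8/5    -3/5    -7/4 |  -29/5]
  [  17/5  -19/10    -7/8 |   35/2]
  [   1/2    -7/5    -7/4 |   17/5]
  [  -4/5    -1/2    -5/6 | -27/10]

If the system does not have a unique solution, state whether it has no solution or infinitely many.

Row-reduce:
R1 ← R1 / (-8/5).
R2 ← R2 − 17/5·R1.
R3 ← R3 − 1/2·R1.
R4 ← R4 + 4/5·R1.
R2 ← R2 / (-127/40).
R1 ← R1 − 3/8·R2.
R3 ← R3 + 127/80·R2.
R4 ← R4 + 1/5·R2.
Swap R3 and R4.
R3 ← R3 / (1009/3048).
R1 ← R1 − 70/127·R3.
R2 ← R2 − 735/508·R3.
Row 4 reduces to 0 = -1, a contradiction. The system is inconsistent.

no solution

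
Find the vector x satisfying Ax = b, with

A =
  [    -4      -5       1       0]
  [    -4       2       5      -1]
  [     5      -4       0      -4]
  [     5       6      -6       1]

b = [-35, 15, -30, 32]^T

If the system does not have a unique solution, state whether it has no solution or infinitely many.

x_1 = 2, x_2 = 6, x_3 = 3, x_4 = 4

Row-reduce the augmented matrix:
R1 ← R1 / (-4).
R2 ← R2 + 4·R1.
R3 ← R3 − 5·R1.
R4 ← R4 − 5·R1.
R2 ← R2 / (7).
R1 ← R1 − 5/4·R2.
R3 ← R3 + 41/4·R2.
R4 ← R4 + 1/4·R2.
R3 ← R3 / (199/28).
R1 ← R1 + 27/28·R3.
R2 ← R2 − 4/7·R3.
R4 ← R4 + 129/28·R3.
R4 ← R4 / (-513/199).
R1 ← R1 + 112/199·R4.
R2 ← R2 − 59/199·R4.
R3 ← R3 + 153/199·R4.
Reading off the reduced rows gives x_1 = 2, x_2 = 6, x_3 = 3, x_4 = 4.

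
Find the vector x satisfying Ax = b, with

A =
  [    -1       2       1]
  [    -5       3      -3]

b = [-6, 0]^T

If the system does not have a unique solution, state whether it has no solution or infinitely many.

Row-reduce:
R1 ← R1 / (-1).
R2 ← R2 + 5·R1.
R2 ← R2 / (-7).
R1 ← R1 + 2·R2.
Rank is 2 with 3 unknowns, leaving x_3 free.

infinitely many solutions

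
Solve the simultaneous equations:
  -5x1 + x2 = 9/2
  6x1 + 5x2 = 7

From equation 1: x2 = 9/2 + 5·x1.
Substitute into equation 2 and solve: x1 = -1/2.
Then x2 = 2.

x1 = -1/2, x2 = 2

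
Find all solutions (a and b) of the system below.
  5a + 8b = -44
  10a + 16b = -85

no solution

Row-reduce:
R1 ← R1 / (5).
R2 ← R2 − 10·R1.
Row 2 reduces to 0 = 3, a contradiction. The system is inconsistent.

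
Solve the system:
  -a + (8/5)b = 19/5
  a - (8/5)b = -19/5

Row-reduce:
R1 ← R1 / (-1).
R2 ← R2 − 1·R1.
Rank is 1 with 2 unknowns, leaving b free.

infinitely many solutions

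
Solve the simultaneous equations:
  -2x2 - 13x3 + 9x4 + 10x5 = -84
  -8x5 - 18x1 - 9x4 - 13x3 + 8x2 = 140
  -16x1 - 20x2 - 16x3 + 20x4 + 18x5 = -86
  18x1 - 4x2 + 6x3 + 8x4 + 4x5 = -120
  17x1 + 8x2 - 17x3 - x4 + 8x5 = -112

Row-reduce the augmented matrix:
Swap R1 and R2.
R1 ← R1 / (-18).
R3 ← R3 + 16·R1.
R4 ← R4 − 18·R1.
R5 ← R5 − 17·R1.
R2 ← R2 / (-2).
R1 ← R1 + 4/9·R2.
R3 ← R3 + 244/9·R2.
R4 ← R4 − 4·R2.
R5 ← R5 − 140/9·R2.
R3 ← R3 / (1546/9).
R1 ← R1 − 65/18·R3.
R2 ← R2 − 13/2·R3.
R4 ← R4 + 33·R3.
R5 ← R5 + 2347/18·R3.
R4 ← R4 / (-818/773).
R1 ← R1 − 368/773·R4.
R2 ← R2 + 729/773·R4.
R3 ← R3 + 423/773·R4.
R5 ← R5 + 8388/773·R4.
R5 ← R5 / (39173/818).
R1 ← R1 + 1475/818·R5.
R2 ← R2 − 1566/409·R5.
R3 ← R3 − 1681/818·R5.
R4 ← R4 − 4033/818·R5.
Reading off the reduced rows gives x1 = -4, x2 = -1, x3 = 0, x4 = -4, x5 = -5.

x1 = -4, x2 = -1, x3 = 0, x4 = -4, x5 = -5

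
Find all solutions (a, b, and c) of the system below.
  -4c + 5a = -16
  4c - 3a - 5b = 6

infinitely many solutions

Row-reduce:
R1 ← R1 / (5).
R2 ← R2 + 3·R1.
R2 ← R2 / (-5).
Rank is 2 with 3 unknowns, leaving c free.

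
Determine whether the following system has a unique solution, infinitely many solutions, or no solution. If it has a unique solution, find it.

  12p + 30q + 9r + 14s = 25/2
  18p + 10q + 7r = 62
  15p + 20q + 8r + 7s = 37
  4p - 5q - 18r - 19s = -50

Row-reduce:
R1 ← R1 / (12).
R2 ← R2 − 18·R1.
R3 ← R3 − 15·R1.
R4 ← R4 − 4·R1.
R2 ← R2 / (-35).
R1 ← R1 − 5/2·R2.
R3 ← R3 + 35/2·R2.
R4 ← R4 + 15·R2.
Swap R3 and R4.
R3 ← R3 / (-255/14).
R1 ← R1 − 2/7·R3.
R2 ← R2 − 13/70·R3.
Row 4 reduces to 0 = -1/4, a contradiction. The system is inconsistent.

no solution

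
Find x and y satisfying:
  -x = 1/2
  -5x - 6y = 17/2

x = -1/2, y = -1

Row-reduce the augmented matrix:
R1 ← R1 / (-1).
R2 ← R2 + 5·R1.
R2 ← R2 / (-6).
Reading off the reduced rows gives x = -1/2, y = -1.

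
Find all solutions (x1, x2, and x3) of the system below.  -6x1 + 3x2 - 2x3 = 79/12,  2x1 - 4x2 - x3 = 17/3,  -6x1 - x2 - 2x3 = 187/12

Row-reduce the augmented matrix:
R1 ← R1 / (-6).
R2 ← R2 − 2·R1.
R3 ← R3 + 6·R1.
R2 ← R2 / (-3).
R1 ← R1 + 1/2·R2.
R3 ← R3 + 4·R2.
R3 ← R3 / (20/9).
R1 ← R1 − 11/18·R3.
R2 ← R2 − 5/9·R3.
Reading off the reduced rows gives x1 = -2, x2 = -9/4, x3 = -2/3.

x1 = -2, x2 = -9/4, x3 = -2/3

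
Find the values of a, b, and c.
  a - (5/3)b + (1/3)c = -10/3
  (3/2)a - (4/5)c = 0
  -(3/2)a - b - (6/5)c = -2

a = 0, b = 2, c = 0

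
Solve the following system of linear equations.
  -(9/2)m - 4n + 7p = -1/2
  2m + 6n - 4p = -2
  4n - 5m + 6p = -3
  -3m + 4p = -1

Row-reduce:
R1 ← R1 / (-9/2).
R2 ← R2 − 2·R1.
R3 ← R3 + 5·R1.
R4 ← R4 + 3·R1.
R2 ← R2 / (38/9).
R1 ← R1 − 8/9·R2.
R3 ← R3 − 76/9·R2.
R4 ← R4 − 8/3·R2.
Swap R3 and R4.
R3 ← R3 / (-2/19).
R1 ← R1 + 26/19·R3.
R2 ← R2 + 4/19·R3.
Row 4 reduces to 0 = 2, a contradiction. The system is inconsistent.

no solution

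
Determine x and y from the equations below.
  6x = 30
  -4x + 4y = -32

x = 5, y = -3

Row-reduce the augmented matrix:
R1 ← R1 / (6).
R2 ← R2 + 4·R1.
R2 ← R2 / (4).
Reading off the reduced rows gives x = 5, y = -3.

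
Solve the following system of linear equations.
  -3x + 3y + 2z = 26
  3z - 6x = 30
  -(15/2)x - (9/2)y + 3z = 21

infinitely many solutions

Row-reduce:
R1 ← R1 / (-3).
R2 ← R2 + 6·R1.
R3 ← R3 + 15/2·R1.
R2 ← R2 / (-6).
R1 ← R1 + 1·R2.
R3 ← R3 + 12·R2.
Rank is 2 with 3 unknowns, leaving z free.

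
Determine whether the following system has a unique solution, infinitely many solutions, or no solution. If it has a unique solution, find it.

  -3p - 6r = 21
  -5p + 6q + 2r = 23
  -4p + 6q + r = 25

p = -1, q = 4, r = -3

Row-reduce the augmented matrix:
R1 ← R1 / (-3).
R2 ← R2 + 5·R1.
R3 ← R3 + 4·R1.
R2 ← R2 / (6).
R3 ← R3 − 6·R2.
R3 ← R3 / (-3).
R1 ← R1 − 2·R3.
R2 ← R2 − 2·R3.
Reading off the reduced rows gives p = -1, q = 4, r = -3.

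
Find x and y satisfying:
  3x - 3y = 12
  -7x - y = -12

x = 2, y = -2

From equation 2: y = 12 − 7·x.
Substitute into equation 1 and solve: x = 2.
Then y = -2.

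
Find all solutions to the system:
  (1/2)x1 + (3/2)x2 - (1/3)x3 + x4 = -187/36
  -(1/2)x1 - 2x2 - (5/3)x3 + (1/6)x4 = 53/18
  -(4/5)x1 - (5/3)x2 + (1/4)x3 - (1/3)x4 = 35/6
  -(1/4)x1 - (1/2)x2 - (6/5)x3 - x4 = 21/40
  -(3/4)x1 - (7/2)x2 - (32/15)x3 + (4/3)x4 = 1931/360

x1 = -5/2, x2 = -2, x3 = 4/3, x4 = -1/2

Row-reduce the augmented matrix:
R1 ← R1 / (1/2).
R2 ← R2 + 1/2·R1.
R3 ← R3 + 4/5·R1.
R4 ← R4 + 1/4·R1.
R5 ← R5 + 3/4·R1.
R2 ← R2 / (-1/2).
R1 ← R1 − 3·R2.
R3 ← R3 − 11/15·R2.
R4 ← R4 − 1/4·R2.
R5 ← R5 + 5/4·R2.
R3 ← R3 / (-193/60).
R1 ← R1 + 38/3·R3.
R2 ← R2 − 4·R3.
R4 ← R4 + 71/30·R3.
R5 ← R5 − 71/30·R3.
R4 ← R4 / (-73217/34740).
R1 ← R1 + 4735/1737·R4.
R2 ← R2 − 793/579·R4.
R3 ← R3 + 536/579·R4.
R5 ← R5 − 73217/34740·R4.
R5 reduces to 0 = 0, so the extra equation is consistent.
Reading off the reduced rows gives x1 = -5/2, x2 = -2, x3 = 4/3, x4 = -1/2.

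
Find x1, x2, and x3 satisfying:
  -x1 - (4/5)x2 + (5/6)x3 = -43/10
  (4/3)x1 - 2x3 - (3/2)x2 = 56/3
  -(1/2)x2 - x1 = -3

x1 = 5, x2 = -4, x3 = -3

Row-reduce the augmented matrix:
R1 ← R1 / (-1).
R2 ← R2 − 4/3·R1.
R3 ← R3 + 1·R1.
R2 ← R2 / (-77/30).
R1 ← R1 − 4/5·R2.
R3 ← R3 − 3/10·R2.
R3 ← R3 / (-433/462).
R1 ← R1 + 171/154·R3.
R2 ← R2 − 80/231·R3.
Reading off the reduced rows gives x1 = 5, x2 = -4, x3 = -3.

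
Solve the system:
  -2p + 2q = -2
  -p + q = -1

infinitely many solutions

Row-reduce:
R1 ← R1 / (-2).
R2 ← R2 + 1·R1.
Rank is 1 with 2 unknowns, leaving q free.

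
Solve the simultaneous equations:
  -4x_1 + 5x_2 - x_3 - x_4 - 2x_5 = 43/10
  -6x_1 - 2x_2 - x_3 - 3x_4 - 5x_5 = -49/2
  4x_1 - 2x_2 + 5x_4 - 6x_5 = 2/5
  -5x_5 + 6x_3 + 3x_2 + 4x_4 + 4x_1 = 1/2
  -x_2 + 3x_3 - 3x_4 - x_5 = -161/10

x_1 = 5/4, x_2 = 5/2, x_3 = -2, x_4 = 2, x_5 = 8/5

Row-reduce the augmented matrix:
R1 ← R1 / (-4).
R2 ← R2 + 6·R1.
R3 ← R3 − 4·R1.
R4 ← R4 − 4·R1.
R2 ← R2 / (-19/2).
R1 ← R1 + 5/4·R2.
R3 ← R3 − 3·R2.
R4 ← R4 − 8·R2.
R5 ← R5 + 1·R2.
R3 ← R3 / (-16/19).
R1 ← R1 − 7/38·R3.
R2 ← R2 + 1/19·R3.
R4 ← R4 − 103/19·R3.
R5 ← R5 − 56/19·R3.
R4 ← R4 / (391/16).
R1 ← R1 − 39/32·R4.
R2 ← R2 + 1/16·R4.
R3 ← R3 + 67/16·R4.
R5 ← R5 − 19/2·R4.
R5 ← R5 / (-2355/391).
R1 ← R1 − 813/391·R5.
R2 ← R2 − 229/391·R5.
R3 ← R3 + 297/391·R5.
R4 ← R4 + 1028/391·R5.
Reading off the reduced rows gives x_1 = 5/4, x_2 = 5/2, x_3 = -2, x_4 = 2, x_5 = 8/5.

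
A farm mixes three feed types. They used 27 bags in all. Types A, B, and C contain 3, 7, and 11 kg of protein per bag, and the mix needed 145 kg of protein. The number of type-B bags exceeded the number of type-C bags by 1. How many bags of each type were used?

Let a = type-A bags, b = type-B bags, c = type-C bags.
  a + b + c = 27
  3a + 7b + 11c = 145
  b - c = 1
Row-reduce the augmented matrix:
R2 ← R2 − 3·R1.
R2 ← R2 / (4).
R1 ← R1 − 1·R2.
R3 ← R3 − 1·R2.
R3 ← R3 / (-3).
R1 ← R1 + 1·R3.
R2 ← R2 − 2·R3.
Reading off the reduced rows gives a = 16, b = 6, c = 5.

type-A bags: 16, type-B bags: 6, type-C bags: 5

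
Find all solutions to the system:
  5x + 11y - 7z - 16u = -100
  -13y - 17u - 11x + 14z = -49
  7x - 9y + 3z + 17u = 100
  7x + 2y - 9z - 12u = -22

Row-reduce the augmented matrix:
R1 ← R1 / (5).
R2 ← R2 + 11·R1.
R3 ← R3 − 7·R1.
R4 ← R4 − 7·R1.
R2 ← R2 / (56/5).
R1 ← R1 − 11/5·R2.
R3 ← R3 + 122/5·R2.
R4 ← R4 + 67/5·R2.
R3 ← R3 / (39/4).
R1 ← R1 + 9/8·R3.
R2 ← R2 + 1/8·R3.
R4 ← R4 + 7/8·R3.
R4 ← R4 / (-32063/546).
R1 ← R1 + 277/182·R4.
R2 ← R2 + 3065/546·R4.
R3 ← R3 + 2081/273·R4.
Reading off the reduced rows gives x = -1, y = -6, z = -5, u = 4.

x = -1, y = -6, z = -5, u = 4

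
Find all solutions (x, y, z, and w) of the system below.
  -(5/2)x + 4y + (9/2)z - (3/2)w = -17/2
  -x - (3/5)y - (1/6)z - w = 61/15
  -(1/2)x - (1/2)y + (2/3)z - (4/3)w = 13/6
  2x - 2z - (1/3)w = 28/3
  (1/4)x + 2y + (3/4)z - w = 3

no solution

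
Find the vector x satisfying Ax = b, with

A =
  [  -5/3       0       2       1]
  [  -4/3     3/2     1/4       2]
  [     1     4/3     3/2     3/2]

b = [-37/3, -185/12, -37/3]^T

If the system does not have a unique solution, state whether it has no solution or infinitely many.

Row-reduce:
R1 ← R1 / (-5/3).
R2 ← R2 + 4/3·R1.
R3 ← R3 − 1·R1.
R2 ← R2 / (3/2).
R3 ← R3 − 4/3·R2.
R3 ← R3 / (39/10).
R1 ← R1 + 6/5·R3.
R2 ← R2 + 9/10·R3.
Rank is 3 with 4 unknowns, leaving x_4 free.

infinitely many solutions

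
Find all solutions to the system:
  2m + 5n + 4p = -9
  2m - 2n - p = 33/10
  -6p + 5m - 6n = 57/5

m = 0, n = -7/5, p = -1/2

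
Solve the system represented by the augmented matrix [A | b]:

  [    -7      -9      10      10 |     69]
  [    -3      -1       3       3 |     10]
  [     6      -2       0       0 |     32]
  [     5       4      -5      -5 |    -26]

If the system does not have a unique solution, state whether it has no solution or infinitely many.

no solution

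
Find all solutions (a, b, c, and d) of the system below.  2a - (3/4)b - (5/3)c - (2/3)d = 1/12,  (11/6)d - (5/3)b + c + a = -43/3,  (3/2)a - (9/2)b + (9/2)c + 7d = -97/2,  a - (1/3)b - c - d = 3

no solution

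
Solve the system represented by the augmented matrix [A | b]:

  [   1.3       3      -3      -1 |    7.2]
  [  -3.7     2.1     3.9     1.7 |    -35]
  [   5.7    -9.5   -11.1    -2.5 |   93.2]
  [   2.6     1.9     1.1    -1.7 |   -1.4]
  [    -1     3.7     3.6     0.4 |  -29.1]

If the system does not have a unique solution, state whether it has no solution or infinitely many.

x_1 = 4, x_2 = -3, x_3 = -4, x_4 = 1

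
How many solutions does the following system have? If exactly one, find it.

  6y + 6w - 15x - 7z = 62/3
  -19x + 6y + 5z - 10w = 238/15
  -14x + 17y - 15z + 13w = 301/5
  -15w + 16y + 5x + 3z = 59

x = 1/5, y = 3, z = -5/3, w = -1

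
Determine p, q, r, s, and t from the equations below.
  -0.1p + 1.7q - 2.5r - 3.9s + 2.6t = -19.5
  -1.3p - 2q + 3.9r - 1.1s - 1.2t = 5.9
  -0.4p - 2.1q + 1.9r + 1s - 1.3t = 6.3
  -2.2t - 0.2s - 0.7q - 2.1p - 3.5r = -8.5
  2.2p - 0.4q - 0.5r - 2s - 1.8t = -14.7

Row-reduce the augmented matrix:
R1 ← R1 / (-1/10).
R2 ← R2 + 13/10·R1.
R3 ← R3 + 2/5·R1.
R4 ← R4 + 21/10·R1.
R5 ← R5 − 11/5·R1.
R2 ← R2 / (-241/10).
R1 ← R1 + 17·R2.
R3 ← R3 + 89/10·R2.
R4 ← R4 + 182/5·R2.
R5 ← R5 − 37·R2.
R3 ← R3 / (-3717/2410).
R1 ← R1 + 163/241·R3.
R2 ← R2 + 364/241·R3.
R4 ← R4 + 7203/1205·R3.
R5 ← R5 − 185/482·R3.
R4 ← R4 / (23789/1770).
R1 ← R1 − 17713/3717·R4.
R2 ← R2 + 200/531·R4.
R3 ← R3 − 4138/3717·R4.
R5 ← R5 + 224468/18585·R4.
R5 ← R5 / (-29150081/4995690).
R1 ← R1 − 615059/499569·R5.
R2 ← R2 − 638/71367·R5.
R3 ← R3 + 37465/499569·R5.
R4 ← R4 + 15374/23789·R5.
Reading off the reduced rows gives p = -2, q = 2, r = 3, s = 4, t = 0.

p = -2, q = 2, r = 3, s = 4, t = 0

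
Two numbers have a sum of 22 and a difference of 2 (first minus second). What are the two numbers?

first number: 12, second number: 10

Let x = first number, y = second number.
  x + y = 22
  x - y = 2
Row-reduce the augmented matrix:
R2 ← R2 − 1·R1.
R2 ← R2 / (-2).
R1 ← R1 − 1·R2.
Reading off the reduced rows gives x = 12, y = 10.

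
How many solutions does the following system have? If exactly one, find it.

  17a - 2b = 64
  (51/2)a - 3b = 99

Row-reduce:
R1 ← R1 / (17).
R2 ← R2 − 51/2·R1.
Row 2 reduces to 0 = 3, a contradiction. The system is inconsistent.

no solution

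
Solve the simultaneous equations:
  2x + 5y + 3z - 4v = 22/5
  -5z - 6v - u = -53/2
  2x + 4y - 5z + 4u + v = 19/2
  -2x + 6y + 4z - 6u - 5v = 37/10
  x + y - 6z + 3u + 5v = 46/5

x = -3, y = 3, z = 9/5, u = 5/2, v = 5/2

Row-reduce the augmented matrix:
R1 ← R1 / (2).
R3 ← R3 − 2·R1.
R4 ← R4 + 2·R1.
R5 ← R5 − 1·R1.
Swap R2 and R3.
R2 ← R2 / (-1).
R1 ← R1 − 5/2·R2.
R4 ← R4 − 11·R2.
R5 ← R5 + 3/2·R2.
R3 ← R3 / (-5).
R1 ← R1 + 37/2·R3.
R2 ← R2 − 8·R3.
R4 ← R4 + 81·R3.
R5 ← R5 − 9/2·R3.
R4 ← R4 / (271/5).
R1 ← R1 − 137/10·R4.
R2 ← R2 + 28/5·R4.
R3 ← R3 − 1/5·R4.
R5 ← R5 + 39/10·R4.
R5 ← R5 / (2387/542).
R1 ← R1 + 1895/542·R5.
R2 ← R2 − 53/271·R5.
R3 ← R3 − 182/271·R5.
R4 ← R4 − 716/271·R5.
Reading off the reduced rows gives x = -3, y = 3, z = 9/5, u = 5/2, v = 5/2.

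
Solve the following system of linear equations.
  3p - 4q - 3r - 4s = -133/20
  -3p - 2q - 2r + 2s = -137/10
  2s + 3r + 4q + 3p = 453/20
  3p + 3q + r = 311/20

p = 3, q = 8/5, r = 7/4, s = 1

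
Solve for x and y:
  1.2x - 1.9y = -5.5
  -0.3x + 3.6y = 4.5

x = -3, y = 1

Row-reduce the augmented matrix:
R1 ← R1 / (6/5).
R2 ← R2 + 3/10·R1.
R2 ← R2 / (25/8).
R1 ← R1 + 19/12·R2.
Reading off the reduced rows gives x = -3, y = 1.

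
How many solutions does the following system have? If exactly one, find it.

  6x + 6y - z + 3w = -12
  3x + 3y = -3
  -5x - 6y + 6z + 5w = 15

Row-reduce:
R1 ← R1 / (6).
R2 ← R2 − 3·R1.
R3 ← R3 + 5·R1.
Swap R2 and R3.
R2 ← R2 / (-1).
R1 ← R1 − 1·R2.
R3 ← R3 / (1/2).
R1 ← R1 − 5·R3.
R2 ← R2 + 31/6·R3.
Rank is 3 with 4 unknowns, leaving w free.

infinitely many solutions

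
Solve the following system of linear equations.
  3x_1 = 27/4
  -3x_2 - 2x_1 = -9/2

x_1 = 9/4, x_2 = 0

Row-reduce the augmented matrix:
R1 ← R1 / (3).
R2 ← R2 + 2·R1.
R2 ← R2 / (-3).
Reading off the reduced rows gives x_1 = 9/4, x_2 = 0.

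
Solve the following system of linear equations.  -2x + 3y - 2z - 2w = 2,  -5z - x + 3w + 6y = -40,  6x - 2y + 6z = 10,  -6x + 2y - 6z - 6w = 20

x = -2, y = -2, z = 3, w = -5

Row-reduce the augmented matrix:
R1 ← R1 / (-2).
R2 ← R2 + 1·R1.
R3 ← R3 − 6·R1.
R4 ← R4 + 6·R1.
R2 ← R2 / (9/2).
R1 ← R1 + 3/2·R2.
R3 ← R3 − 7·R2.
R4 ← R4 + 7·R2.
R3 ← R3 / (56/9).
R1 ← R1 + 1/3·R3.
R2 ← R2 + 8/9·R3.
R4 ← R4 + 56/9·R3.
R4 ← R4 / (-6).
R1 ← R1 − 47/28·R4.
R2 ← R2 + 6/7·R4.
R3 ← R3 + 55/28·R4.
Reading off the reduced rows gives x = -2, y = -2, z = 3, w = -5.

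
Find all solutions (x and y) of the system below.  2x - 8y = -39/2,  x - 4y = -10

Row-reduce:
R1 ← R1 / (2).
R2 ← R2 − 1·R1.
Row 2 reduces to 0 = -1/4, a contradiction. The system is inconsistent.

no solution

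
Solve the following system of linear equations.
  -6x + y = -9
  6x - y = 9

infinitely many solutions

Row-reduce:
R1 ← R1 / (-6).
R2 ← R2 − 6·R1.
Rank is 1 with 2 unknowns, leaving y free.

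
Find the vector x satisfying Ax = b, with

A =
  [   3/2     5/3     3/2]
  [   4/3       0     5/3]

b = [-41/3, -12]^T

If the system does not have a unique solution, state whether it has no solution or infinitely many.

Row-reduce:
R1 ← R1 / (3/2).
R2 ← R2 − 4/3·R1.
R2 ← R2 / (-40/27).
R1 ← R1 − 10/9·R2.
Rank is 2 with 3 unknowns, leaving x_3 free.

infinitely many solutions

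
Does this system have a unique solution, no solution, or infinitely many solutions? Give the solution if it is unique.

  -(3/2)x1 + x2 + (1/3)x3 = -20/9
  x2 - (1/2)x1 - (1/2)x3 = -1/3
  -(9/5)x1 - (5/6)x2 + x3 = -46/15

x1 = 4/3, x2 = 0, x3 = -2/3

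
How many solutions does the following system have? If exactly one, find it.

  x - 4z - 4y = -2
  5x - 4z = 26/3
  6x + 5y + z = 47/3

x = 2, y = 2/3, z = 1/3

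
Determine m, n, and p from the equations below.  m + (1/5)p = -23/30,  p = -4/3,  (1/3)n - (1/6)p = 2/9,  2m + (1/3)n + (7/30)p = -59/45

m = -1/2, n = 0, p = -4/3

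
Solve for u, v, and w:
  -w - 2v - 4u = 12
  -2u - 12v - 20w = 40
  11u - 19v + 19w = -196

Row-reduce the augmented matrix:
R1 ← R1 / (-4).
R2 ← R2 + 2·R1.
R3 ← R3 − 11·R1.
R2 ← R2 / (-11).
R1 ← R1 − 1/2·R2.
R3 ← R3 + 49/2·R2.
R3 ← R3 / (1313/22).
R1 ← R1 + 7/11·R3.
R2 ← R2 − 39/22·R3.
Reading off the reduced rows gives u = -4, v = 4, w = -4.

u = -4, v = 4, w = -4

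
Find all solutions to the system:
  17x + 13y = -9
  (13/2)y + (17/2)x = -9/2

infinitely many solutions

Row-reduce:
R1 ← R1 / (17).
R2 ← R2 − 17/2·R1.
Rank is 1 with 2 unknowns, leaving y free.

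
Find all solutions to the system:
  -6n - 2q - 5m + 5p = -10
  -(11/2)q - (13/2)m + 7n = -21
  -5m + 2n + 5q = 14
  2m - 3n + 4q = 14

infinitely many solutions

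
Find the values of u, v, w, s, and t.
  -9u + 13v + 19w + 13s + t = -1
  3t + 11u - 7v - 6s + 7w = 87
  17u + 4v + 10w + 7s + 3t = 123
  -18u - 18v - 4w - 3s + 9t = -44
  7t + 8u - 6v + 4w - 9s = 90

u = 5, v = 0, w = 2, s = 0, t = 6

Row-reduce the augmented matrix:
R1 ← R1 / (-9).
R2 ← R2 − 11·R1.
R3 ← R3 − 17·R1.
R4 ← R4 + 18·R1.
R5 ← R5 − 8·R1.
R2 ← R2 / (80/9).
R1 ← R1 + 13/9·R2.
R3 ← R3 − 257/9·R2.
R4 ← R4 + 44·R2.
R5 ← R5 − 50/9·R2.
R3 ← R3 / (-256/5).
R1 ← R1 − 14/5·R3.
R2 ← R2 − 17/5·R3.
R4 ← R4 − 538/5·R3.
R5 ← R5 − 2·R3.
R4 ← R4 / (39943/2048).
R1 ← R1 − 309/2048·R4.
R2 ← R2 − 4499/4096·R4.
R3 ← R3 − 17/4096·R4.
R5 ← R5 + 7441/2048·R4.
R5 ← R5 / (268112/39943).
R1 ← R1 − 1030/39943·R5.
R2 ← R2 + 51575/79886·R5.
R3 ← R3 − 13371/79886·R5.
R4 ← R4 − 19802/39943·R5.
Reading off the reduced rows gives u = 5, v = 0, w = 2, s = 0, t = 6.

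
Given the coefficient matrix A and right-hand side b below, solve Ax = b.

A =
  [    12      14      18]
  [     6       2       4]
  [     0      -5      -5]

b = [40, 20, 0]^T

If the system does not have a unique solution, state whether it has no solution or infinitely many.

Row-reduce:
R1 ← R1 / (12).
R2 ← R2 − 6·R1.
R2 ← R2 / (-5).
R1 ← R1 − 7/6·R2.
R3 ← R3 + 5·R2.
Rank is 2 with 3 unknowns, leaving x_3 free.

infinitely many solutions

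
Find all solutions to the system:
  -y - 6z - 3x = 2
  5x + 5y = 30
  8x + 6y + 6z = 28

infinitely many solutions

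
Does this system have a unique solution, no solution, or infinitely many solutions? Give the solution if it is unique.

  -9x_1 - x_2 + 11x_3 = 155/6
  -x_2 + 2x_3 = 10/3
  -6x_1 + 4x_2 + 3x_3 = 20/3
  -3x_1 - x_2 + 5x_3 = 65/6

Row-reduce the augmented matrix:
R1 ← R1 / (-9).
R3 ← R3 + 6·R1.
R4 ← R4 + 3·R1.
R2 ← R2 / (-1).
R1 ← R1 − 1/9·R2.
R3 ← R3 − 14/3·R2.
R4 ← R4 + 2/3·R2.
R3 ← R3 / (5).
R1 ← R1 + 1·R3.
R2 ← R2 + 2·R3.
R4 reduces to 0 = 0, so the extra equation is consistent.
Reading off the reduced rows gives x_1 = -3/2, x_2 = -4/3, x_3 = 1.

x_1 = -3/2, x_2 = -4/3, x_3 = 1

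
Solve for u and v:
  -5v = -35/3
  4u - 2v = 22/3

Row-reduce the augmented matrix:
Swap R1 and R2.
R1 ← R1 / (4).
R2 ← R2 / (-5).
R1 ← R1 + 1/2·R2.
Reading off the reduced rows gives u = 3, v = 7/3.

u = 3, v = 7/3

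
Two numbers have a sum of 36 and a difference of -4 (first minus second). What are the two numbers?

first number: 16, second number: 20

Let x = first number, y = second number.
  x + y = 36
  x - y = -4
From equation 1: x = 36 − y.
Substitute into equation 2 and solve: y = 20.
Then x = 16.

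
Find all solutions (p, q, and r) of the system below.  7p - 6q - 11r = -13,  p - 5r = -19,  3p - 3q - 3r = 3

infinitely many solutions

Row-reduce:
R1 ← R1 / (7).
R2 ← R2 − 1·R1.
R3 ← R3 − 3·R1.
R2 ← R2 / (6/7).
R1 ← R1 + 6/7·R2.
R3 ← R3 + 3/7·R2.
Rank is 2 with 3 unknowns, leaving r free.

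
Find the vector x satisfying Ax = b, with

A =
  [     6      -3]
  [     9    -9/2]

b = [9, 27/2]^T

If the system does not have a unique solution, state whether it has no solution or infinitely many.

Row-reduce:
R1 ← R1 / (6).
R2 ← R2 − 9·R1.
Rank is 1 with 2 unknowns, leaving x_2 free.

infinitely many solutions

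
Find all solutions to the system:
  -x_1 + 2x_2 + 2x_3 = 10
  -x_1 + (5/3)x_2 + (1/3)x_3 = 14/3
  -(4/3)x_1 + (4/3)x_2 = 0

x_1 = 6, x_2 = 6, x_3 = 2

Row-reduce the augmented matrix:
R1 ← R1 / (-1).
R2 ← R2 + 1·R1.
R3 ← R3 + 4/3·R1.
R2 ← R2 / (-1/3).
R1 ← R1 + 2·R2.
R3 ← R3 + 4/3·R2.
R3 ← R3 / (4).
R1 ← R1 − 8·R3.
R2 ← R2 − 5·R3.
Reading off the reduced rows gives x_1 = 6, x_2 = 6, x_3 = 2.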